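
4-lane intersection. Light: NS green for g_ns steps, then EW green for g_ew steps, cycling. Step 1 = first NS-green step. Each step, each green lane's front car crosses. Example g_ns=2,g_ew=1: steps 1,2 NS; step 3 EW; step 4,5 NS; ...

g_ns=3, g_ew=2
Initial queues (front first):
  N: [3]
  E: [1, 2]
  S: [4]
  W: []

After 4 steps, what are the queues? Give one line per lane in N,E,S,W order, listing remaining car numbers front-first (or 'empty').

Step 1 [NS]: N:car3-GO,E:wait,S:car4-GO,W:wait | queues: N=0 E=2 S=0 W=0
Step 2 [NS]: N:empty,E:wait,S:empty,W:wait | queues: N=0 E=2 S=0 W=0
Step 3 [NS]: N:empty,E:wait,S:empty,W:wait | queues: N=0 E=2 S=0 W=0
Step 4 [EW]: N:wait,E:car1-GO,S:wait,W:empty | queues: N=0 E=1 S=0 W=0

N: empty
E: 2
S: empty
W: empty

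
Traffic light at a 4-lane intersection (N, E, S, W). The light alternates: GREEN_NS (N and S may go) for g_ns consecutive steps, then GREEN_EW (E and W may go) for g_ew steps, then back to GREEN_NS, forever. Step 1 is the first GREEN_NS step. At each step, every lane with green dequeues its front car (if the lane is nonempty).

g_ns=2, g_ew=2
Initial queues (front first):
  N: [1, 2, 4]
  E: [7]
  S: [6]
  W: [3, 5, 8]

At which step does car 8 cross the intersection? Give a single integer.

Step 1 [NS]: N:car1-GO,E:wait,S:car6-GO,W:wait | queues: N=2 E=1 S=0 W=3
Step 2 [NS]: N:car2-GO,E:wait,S:empty,W:wait | queues: N=1 E=1 S=0 W=3
Step 3 [EW]: N:wait,E:car7-GO,S:wait,W:car3-GO | queues: N=1 E=0 S=0 W=2
Step 4 [EW]: N:wait,E:empty,S:wait,W:car5-GO | queues: N=1 E=0 S=0 W=1
Step 5 [NS]: N:car4-GO,E:wait,S:empty,W:wait | queues: N=0 E=0 S=0 W=1
Step 6 [NS]: N:empty,E:wait,S:empty,W:wait | queues: N=0 E=0 S=0 W=1
Step 7 [EW]: N:wait,E:empty,S:wait,W:car8-GO | queues: N=0 E=0 S=0 W=0
Car 8 crosses at step 7

7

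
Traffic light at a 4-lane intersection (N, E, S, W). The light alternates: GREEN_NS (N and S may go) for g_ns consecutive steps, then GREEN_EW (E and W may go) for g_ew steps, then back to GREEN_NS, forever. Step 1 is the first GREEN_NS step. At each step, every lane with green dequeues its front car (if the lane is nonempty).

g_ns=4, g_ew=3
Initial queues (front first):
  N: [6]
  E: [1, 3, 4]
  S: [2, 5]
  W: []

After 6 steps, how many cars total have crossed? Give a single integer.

Answer: 5

Derivation:
Step 1 [NS]: N:car6-GO,E:wait,S:car2-GO,W:wait | queues: N=0 E=3 S=1 W=0
Step 2 [NS]: N:empty,E:wait,S:car5-GO,W:wait | queues: N=0 E=3 S=0 W=0
Step 3 [NS]: N:empty,E:wait,S:empty,W:wait | queues: N=0 E=3 S=0 W=0
Step 4 [NS]: N:empty,E:wait,S:empty,W:wait | queues: N=0 E=3 S=0 W=0
Step 5 [EW]: N:wait,E:car1-GO,S:wait,W:empty | queues: N=0 E=2 S=0 W=0
Step 6 [EW]: N:wait,E:car3-GO,S:wait,W:empty | queues: N=0 E=1 S=0 W=0
Cars crossed by step 6: 5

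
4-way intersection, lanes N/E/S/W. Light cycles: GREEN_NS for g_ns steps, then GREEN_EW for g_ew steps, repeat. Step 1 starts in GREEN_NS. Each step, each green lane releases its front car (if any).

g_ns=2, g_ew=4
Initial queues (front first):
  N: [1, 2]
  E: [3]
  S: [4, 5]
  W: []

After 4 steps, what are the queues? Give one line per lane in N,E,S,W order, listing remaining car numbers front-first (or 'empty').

Step 1 [NS]: N:car1-GO,E:wait,S:car4-GO,W:wait | queues: N=1 E=1 S=1 W=0
Step 2 [NS]: N:car2-GO,E:wait,S:car5-GO,W:wait | queues: N=0 E=1 S=0 W=0
Step 3 [EW]: N:wait,E:car3-GO,S:wait,W:empty | queues: N=0 E=0 S=0 W=0

N: empty
E: empty
S: empty
W: empty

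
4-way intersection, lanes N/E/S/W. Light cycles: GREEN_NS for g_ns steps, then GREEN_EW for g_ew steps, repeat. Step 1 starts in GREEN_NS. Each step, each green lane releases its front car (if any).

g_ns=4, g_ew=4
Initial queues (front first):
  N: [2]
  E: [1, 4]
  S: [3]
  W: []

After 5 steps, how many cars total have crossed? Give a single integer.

Answer: 3

Derivation:
Step 1 [NS]: N:car2-GO,E:wait,S:car3-GO,W:wait | queues: N=0 E=2 S=0 W=0
Step 2 [NS]: N:empty,E:wait,S:empty,W:wait | queues: N=0 E=2 S=0 W=0
Step 3 [NS]: N:empty,E:wait,S:empty,W:wait | queues: N=0 E=2 S=0 W=0
Step 4 [NS]: N:empty,E:wait,S:empty,W:wait | queues: N=0 E=2 S=0 W=0
Step 5 [EW]: N:wait,E:car1-GO,S:wait,W:empty | queues: N=0 E=1 S=0 W=0
Cars crossed by step 5: 3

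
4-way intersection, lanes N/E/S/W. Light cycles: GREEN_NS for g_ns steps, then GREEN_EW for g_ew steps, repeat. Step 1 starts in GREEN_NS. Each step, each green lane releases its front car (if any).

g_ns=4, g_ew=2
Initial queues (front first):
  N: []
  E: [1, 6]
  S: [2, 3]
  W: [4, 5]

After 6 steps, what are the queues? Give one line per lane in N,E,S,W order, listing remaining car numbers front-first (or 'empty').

Step 1 [NS]: N:empty,E:wait,S:car2-GO,W:wait | queues: N=0 E=2 S=1 W=2
Step 2 [NS]: N:empty,E:wait,S:car3-GO,W:wait | queues: N=0 E=2 S=0 W=2
Step 3 [NS]: N:empty,E:wait,S:empty,W:wait | queues: N=0 E=2 S=0 W=2
Step 4 [NS]: N:empty,E:wait,S:empty,W:wait | queues: N=0 E=2 S=0 W=2
Step 5 [EW]: N:wait,E:car1-GO,S:wait,W:car4-GO | queues: N=0 E=1 S=0 W=1
Step 6 [EW]: N:wait,E:car6-GO,S:wait,W:car5-GO | queues: N=0 E=0 S=0 W=0

N: empty
E: empty
S: empty
W: empty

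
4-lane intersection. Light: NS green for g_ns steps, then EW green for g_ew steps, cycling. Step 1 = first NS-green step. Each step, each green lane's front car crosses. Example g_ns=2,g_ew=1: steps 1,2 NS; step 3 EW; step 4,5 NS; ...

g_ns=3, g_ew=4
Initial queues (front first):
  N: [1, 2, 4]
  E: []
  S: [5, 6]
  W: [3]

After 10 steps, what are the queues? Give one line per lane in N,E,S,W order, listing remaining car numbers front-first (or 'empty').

Step 1 [NS]: N:car1-GO,E:wait,S:car5-GO,W:wait | queues: N=2 E=0 S=1 W=1
Step 2 [NS]: N:car2-GO,E:wait,S:car6-GO,W:wait | queues: N=1 E=0 S=0 W=1
Step 3 [NS]: N:car4-GO,E:wait,S:empty,W:wait | queues: N=0 E=0 S=0 W=1
Step 4 [EW]: N:wait,E:empty,S:wait,W:car3-GO | queues: N=0 E=0 S=0 W=0

N: empty
E: empty
S: empty
W: empty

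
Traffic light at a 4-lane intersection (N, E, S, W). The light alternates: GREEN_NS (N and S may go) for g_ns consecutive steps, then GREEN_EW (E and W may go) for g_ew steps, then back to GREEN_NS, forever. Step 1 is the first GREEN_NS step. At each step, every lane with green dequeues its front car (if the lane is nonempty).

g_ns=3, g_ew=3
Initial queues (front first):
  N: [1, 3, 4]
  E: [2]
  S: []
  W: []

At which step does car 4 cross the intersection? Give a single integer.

Step 1 [NS]: N:car1-GO,E:wait,S:empty,W:wait | queues: N=2 E=1 S=0 W=0
Step 2 [NS]: N:car3-GO,E:wait,S:empty,W:wait | queues: N=1 E=1 S=0 W=0
Step 3 [NS]: N:car4-GO,E:wait,S:empty,W:wait | queues: N=0 E=1 S=0 W=0
Step 4 [EW]: N:wait,E:car2-GO,S:wait,W:empty | queues: N=0 E=0 S=0 W=0
Car 4 crosses at step 3

3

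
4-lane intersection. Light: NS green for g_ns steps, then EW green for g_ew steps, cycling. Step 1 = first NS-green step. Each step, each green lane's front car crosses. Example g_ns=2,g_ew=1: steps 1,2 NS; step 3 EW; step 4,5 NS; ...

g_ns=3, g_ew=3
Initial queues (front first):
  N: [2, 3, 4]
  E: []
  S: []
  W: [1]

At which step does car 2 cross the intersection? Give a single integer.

Step 1 [NS]: N:car2-GO,E:wait,S:empty,W:wait | queues: N=2 E=0 S=0 W=1
Step 2 [NS]: N:car3-GO,E:wait,S:empty,W:wait | queues: N=1 E=0 S=0 W=1
Step 3 [NS]: N:car4-GO,E:wait,S:empty,W:wait | queues: N=0 E=0 S=0 W=1
Step 4 [EW]: N:wait,E:empty,S:wait,W:car1-GO | queues: N=0 E=0 S=0 W=0
Car 2 crosses at step 1

1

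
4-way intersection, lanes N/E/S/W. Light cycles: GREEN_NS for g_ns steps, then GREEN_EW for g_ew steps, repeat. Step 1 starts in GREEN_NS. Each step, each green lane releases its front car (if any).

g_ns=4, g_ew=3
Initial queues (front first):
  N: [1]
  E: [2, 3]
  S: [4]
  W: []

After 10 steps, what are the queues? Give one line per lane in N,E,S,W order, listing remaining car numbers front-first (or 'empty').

Step 1 [NS]: N:car1-GO,E:wait,S:car4-GO,W:wait | queues: N=0 E=2 S=0 W=0
Step 2 [NS]: N:empty,E:wait,S:empty,W:wait | queues: N=0 E=2 S=0 W=0
Step 3 [NS]: N:empty,E:wait,S:empty,W:wait | queues: N=0 E=2 S=0 W=0
Step 4 [NS]: N:empty,E:wait,S:empty,W:wait | queues: N=0 E=2 S=0 W=0
Step 5 [EW]: N:wait,E:car2-GO,S:wait,W:empty | queues: N=0 E=1 S=0 W=0
Step 6 [EW]: N:wait,E:car3-GO,S:wait,W:empty | queues: N=0 E=0 S=0 W=0

N: empty
E: empty
S: empty
W: empty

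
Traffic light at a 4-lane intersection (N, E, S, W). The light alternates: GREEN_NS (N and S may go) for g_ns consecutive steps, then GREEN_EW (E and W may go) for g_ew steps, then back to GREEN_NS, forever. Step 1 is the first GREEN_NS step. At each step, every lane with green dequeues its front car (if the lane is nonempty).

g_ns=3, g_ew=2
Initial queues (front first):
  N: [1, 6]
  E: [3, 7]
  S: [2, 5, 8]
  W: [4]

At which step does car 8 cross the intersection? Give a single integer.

Step 1 [NS]: N:car1-GO,E:wait,S:car2-GO,W:wait | queues: N=1 E=2 S=2 W=1
Step 2 [NS]: N:car6-GO,E:wait,S:car5-GO,W:wait | queues: N=0 E=2 S=1 W=1
Step 3 [NS]: N:empty,E:wait,S:car8-GO,W:wait | queues: N=0 E=2 S=0 W=1
Step 4 [EW]: N:wait,E:car3-GO,S:wait,W:car4-GO | queues: N=0 E=1 S=0 W=0
Step 5 [EW]: N:wait,E:car7-GO,S:wait,W:empty | queues: N=0 E=0 S=0 W=0
Car 8 crosses at step 3

3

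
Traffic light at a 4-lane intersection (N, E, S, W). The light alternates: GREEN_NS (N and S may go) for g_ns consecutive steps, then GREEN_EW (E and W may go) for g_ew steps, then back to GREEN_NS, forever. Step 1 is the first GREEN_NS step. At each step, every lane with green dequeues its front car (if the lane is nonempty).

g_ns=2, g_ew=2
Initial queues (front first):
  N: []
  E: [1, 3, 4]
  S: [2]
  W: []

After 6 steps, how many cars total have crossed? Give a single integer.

Answer: 3

Derivation:
Step 1 [NS]: N:empty,E:wait,S:car2-GO,W:wait | queues: N=0 E=3 S=0 W=0
Step 2 [NS]: N:empty,E:wait,S:empty,W:wait | queues: N=0 E=3 S=0 W=0
Step 3 [EW]: N:wait,E:car1-GO,S:wait,W:empty | queues: N=0 E=2 S=0 W=0
Step 4 [EW]: N:wait,E:car3-GO,S:wait,W:empty | queues: N=0 E=1 S=0 W=0
Step 5 [NS]: N:empty,E:wait,S:empty,W:wait | queues: N=0 E=1 S=0 W=0
Step 6 [NS]: N:empty,E:wait,S:empty,W:wait | queues: N=0 E=1 S=0 W=0
Cars crossed by step 6: 3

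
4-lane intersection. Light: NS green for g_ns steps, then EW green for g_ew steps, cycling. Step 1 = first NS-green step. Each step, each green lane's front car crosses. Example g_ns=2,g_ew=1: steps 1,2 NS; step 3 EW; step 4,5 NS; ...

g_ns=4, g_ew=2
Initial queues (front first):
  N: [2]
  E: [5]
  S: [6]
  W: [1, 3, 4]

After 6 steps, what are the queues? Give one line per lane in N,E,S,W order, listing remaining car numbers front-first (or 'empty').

Step 1 [NS]: N:car2-GO,E:wait,S:car6-GO,W:wait | queues: N=0 E=1 S=0 W=3
Step 2 [NS]: N:empty,E:wait,S:empty,W:wait | queues: N=0 E=1 S=0 W=3
Step 3 [NS]: N:empty,E:wait,S:empty,W:wait | queues: N=0 E=1 S=0 W=3
Step 4 [NS]: N:empty,E:wait,S:empty,W:wait | queues: N=0 E=1 S=0 W=3
Step 5 [EW]: N:wait,E:car5-GO,S:wait,W:car1-GO | queues: N=0 E=0 S=0 W=2
Step 6 [EW]: N:wait,E:empty,S:wait,W:car3-GO | queues: N=0 E=0 S=0 W=1

N: empty
E: empty
S: empty
W: 4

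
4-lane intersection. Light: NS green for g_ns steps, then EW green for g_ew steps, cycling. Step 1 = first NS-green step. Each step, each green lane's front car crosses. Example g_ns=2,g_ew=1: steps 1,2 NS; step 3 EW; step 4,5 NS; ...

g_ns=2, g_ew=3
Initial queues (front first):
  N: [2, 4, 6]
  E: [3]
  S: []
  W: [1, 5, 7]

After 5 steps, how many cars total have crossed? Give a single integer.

Answer: 6

Derivation:
Step 1 [NS]: N:car2-GO,E:wait,S:empty,W:wait | queues: N=2 E=1 S=0 W=3
Step 2 [NS]: N:car4-GO,E:wait,S:empty,W:wait | queues: N=1 E=1 S=0 W=3
Step 3 [EW]: N:wait,E:car3-GO,S:wait,W:car1-GO | queues: N=1 E=0 S=0 W=2
Step 4 [EW]: N:wait,E:empty,S:wait,W:car5-GO | queues: N=1 E=0 S=0 W=1
Step 5 [EW]: N:wait,E:empty,S:wait,W:car7-GO | queues: N=1 E=0 S=0 W=0
Cars crossed by step 5: 6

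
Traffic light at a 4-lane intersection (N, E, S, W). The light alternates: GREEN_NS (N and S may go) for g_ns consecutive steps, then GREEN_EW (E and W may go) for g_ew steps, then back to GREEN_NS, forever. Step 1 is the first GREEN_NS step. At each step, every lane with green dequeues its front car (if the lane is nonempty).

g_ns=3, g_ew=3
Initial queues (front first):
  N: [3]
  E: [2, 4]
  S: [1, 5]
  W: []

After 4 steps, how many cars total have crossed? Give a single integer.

Answer: 4

Derivation:
Step 1 [NS]: N:car3-GO,E:wait,S:car1-GO,W:wait | queues: N=0 E=2 S=1 W=0
Step 2 [NS]: N:empty,E:wait,S:car5-GO,W:wait | queues: N=0 E=2 S=0 W=0
Step 3 [NS]: N:empty,E:wait,S:empty,W:wait | queues: N=0 E=2 S=0 W=0
Step 4 [EW]: N:wait,E:car2-GO,S:wait,W:empty | queues: N=0 E=1 S=0 W=0
Cars crossed by step 4: 4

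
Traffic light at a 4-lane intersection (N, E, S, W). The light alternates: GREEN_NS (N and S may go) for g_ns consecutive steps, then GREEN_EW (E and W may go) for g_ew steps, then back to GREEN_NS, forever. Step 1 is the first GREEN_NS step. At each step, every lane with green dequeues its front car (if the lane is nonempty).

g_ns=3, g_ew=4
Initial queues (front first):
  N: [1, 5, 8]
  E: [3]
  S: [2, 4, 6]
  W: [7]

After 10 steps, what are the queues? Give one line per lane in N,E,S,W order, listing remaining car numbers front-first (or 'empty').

Step 1 [NS]: N:car1-GO,E:wait,S:car2-GO,W:wait | queues: N=2 E=1 S=2 W=1
Step 2 [NS]: N:car5-GO,E:wait,S:car4-GO,W:wait | queues: N=1 E=1 S=1 W=1
Step 3 [NS]: N:car8-GO,E:wait,S:car6-GO,W:wait | queues: N=0 E=1 S=0 W=1
Step 4 [EW]: N:wait,E:car3-GO,S:wait,W:car7-GO | queues: N=0 E=0 S=0 W=0

N: empty
E: empty
S: empty
W: empty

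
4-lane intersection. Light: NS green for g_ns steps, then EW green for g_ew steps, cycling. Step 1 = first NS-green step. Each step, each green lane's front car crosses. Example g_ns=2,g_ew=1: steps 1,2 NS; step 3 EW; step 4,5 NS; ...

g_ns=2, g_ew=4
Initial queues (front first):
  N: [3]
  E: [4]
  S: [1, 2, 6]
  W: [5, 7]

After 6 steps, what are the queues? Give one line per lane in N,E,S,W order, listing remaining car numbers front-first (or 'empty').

Step 1 [NS]: N:car3-GO,E:wait,S:car1-GO,W:wait | queues: N=0 E=1 S=2 W=2
Step 2 [NS]: N:empty,E:wait,S:car2-GO,W:wait | queues: N=0 E=1 S=1 W=2
Step 3 [EW]: N:wait,E:car4-GO,S:wait,W:car5-GO | queues: N=0 E=0 S=1 W=1
Step 4 [EW]: N:wait,E:empty,S:wait,W:car7-GO | queues: N=0 E=0 S=1 W=0
Step 5 [EW]: N:wait,E:empty,S:wait,W:empty | queues: N=0 E=0 S=1 W=0
Step 6 [EW]: N:wait,E:empty,S:wait,W:empty | queues: N=0 E=0 S=1 W=0

N: empty
E: empty
S: 6
W: empty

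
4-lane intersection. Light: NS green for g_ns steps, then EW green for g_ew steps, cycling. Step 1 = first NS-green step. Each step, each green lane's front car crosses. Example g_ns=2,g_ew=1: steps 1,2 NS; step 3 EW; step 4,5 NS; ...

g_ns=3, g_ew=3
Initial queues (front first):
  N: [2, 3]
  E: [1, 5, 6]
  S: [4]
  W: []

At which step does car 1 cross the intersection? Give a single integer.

Step 1 [NS]: N:car2-GO,E:wait,S:car4-GO,W:wait | queues: N=1 E=3 S=0 W=0
Step 2 [NS]: N:car3-GO,E:wait,S:empty,W:wait | queues: N=0 E=3 S=0 W=0
Step 3 [NS]: N:empty,E:wait,S:empty,W:wait | queues: N=0 E=3 S=0 W=0
Step 4 [EW]: N:wait,E:car1-GO,S:wait,W:empty | queues: N=0 E=2 S=0 W=0
Step 5 [EW]: N:wait,E:car5-GO,S:wait,W:empty | queues: N=0 E=1 S=0 W=0
Step 6 [EW]: N:wait,E:car6-GO,S:wait,W:empty | queues: N=0 E=0 S=0 W=0
Car 1 crosses at step 4

4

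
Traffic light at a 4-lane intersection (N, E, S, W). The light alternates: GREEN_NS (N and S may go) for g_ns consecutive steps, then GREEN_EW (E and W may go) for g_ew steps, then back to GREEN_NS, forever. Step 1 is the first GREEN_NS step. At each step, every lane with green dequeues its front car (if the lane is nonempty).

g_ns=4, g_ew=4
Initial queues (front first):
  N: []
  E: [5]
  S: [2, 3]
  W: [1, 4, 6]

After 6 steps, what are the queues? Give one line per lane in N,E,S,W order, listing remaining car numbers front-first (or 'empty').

Step 1 [NS]: N:empty,E:wait,S:car2-GO,W:wait | queues: N=0 E=1 S=1 W=3
Step 2 [NS]: N:empty,E:wait,S:car3-GO,W:wait | queues: N=0 E=1 S=0 W=3
Step 3 [NS]: N:empty,E:wait,S:empty,W:wait | queues: N=0 E=1 S=0 W=3
Step 4 [NS]: N:empty,E:wait,S:empty,W:wait | queues: N=0 E=1 S=0 W=3
Step 5 [EW]: N:wait,E:car5-GO,S:wait,W:car1-GO | queues: N=0 E=0 S=0 W=2
Step 6 [EW]: N:wait,E:empty,S:wait,W:car4-GO | queues: N=0 E=0 S=0 W=1

N: empty
E: empty
S: empty
W: 6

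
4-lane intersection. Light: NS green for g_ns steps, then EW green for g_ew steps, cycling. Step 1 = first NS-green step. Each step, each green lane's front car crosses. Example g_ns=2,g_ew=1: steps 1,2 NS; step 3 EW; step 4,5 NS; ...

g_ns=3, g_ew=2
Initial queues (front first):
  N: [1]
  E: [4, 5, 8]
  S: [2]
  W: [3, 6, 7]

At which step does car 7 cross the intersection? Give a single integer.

Step 1 [NS]: N:car1-GO,E:wait,S:car2-GO,W:wait | queues: N=0 E=3 S=0 W=3
Step 2 [NS]: N:empty,E:wait,S:empty,W:wait | queues: N=0 E=3 S=0 W=3
Step 3 [NS]: N:empty,E:wait,S:empty,W:wait | queues: N=0 E=3 S=0 W=3
Step 4 [EW]: N:wait,E:car4-GO,S:wait,W:car3-GO | queues: N=0 E=2 S=0 W=2
Step 5 [EW]: N:wait,E:car5-GO,S:wait,W:car6-GO | queues: N=0 E=1 S=0 W=1
Step 6 [NS]: N:empty,E:wait,S:empty,W:wait | queues: N=0 E=1 S=0 W=1
Step 7 [NS]: N:empty,E:wait,S:empty,W:wait | queues: N=0 E=1 S=0 W=1
Step 8 [NS]: N:empty,E:wait,S:empty,W:wait | queues: N=0 E=1 S=0 W=1
Step 9 [EW]: N:wait,E:car8-GO,S:wait,W:car7-GO | queues: N=0 E=0 S=0 W=0
Car 7 crosses at step 9

9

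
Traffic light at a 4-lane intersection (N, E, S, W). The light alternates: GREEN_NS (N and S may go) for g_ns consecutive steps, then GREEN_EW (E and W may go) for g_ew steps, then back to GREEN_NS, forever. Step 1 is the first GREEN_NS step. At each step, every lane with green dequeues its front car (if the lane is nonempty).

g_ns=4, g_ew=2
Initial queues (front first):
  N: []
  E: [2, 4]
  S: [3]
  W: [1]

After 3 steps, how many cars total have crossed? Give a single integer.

Answer: 1

Derivation:
Step 1 [NS]: N:empty,E:wait,S:car3-GO,W:wait | queues: N=0 E=2 S=0 W=1
Step 2 [NS]: N:empty,E:wait,S:empty,W:wait | queues: N=0 E=2 S=0 W=1
Step 3 [NS]: N:empty,E:wait,S:empty,W:wait | queues: N=0 E=2 S=0 W=1
Cars crossed by step 3: 1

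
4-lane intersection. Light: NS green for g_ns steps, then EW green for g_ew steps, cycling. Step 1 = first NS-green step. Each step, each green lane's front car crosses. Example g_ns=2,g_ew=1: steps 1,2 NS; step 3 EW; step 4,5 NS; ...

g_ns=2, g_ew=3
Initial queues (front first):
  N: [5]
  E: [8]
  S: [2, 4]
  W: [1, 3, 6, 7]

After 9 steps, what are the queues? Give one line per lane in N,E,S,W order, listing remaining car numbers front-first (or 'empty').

Step 1 [NS]: N:car5-GO,E:wait,S:car2-GO,W:wait | queues: N=0 E=1 S=1 W=4
Step 2 [NS]: N:empty,E:wait,S:car4-GO,W:wait | queues: N=0 E=1 S=0 W=4
Step 3 [EW]: N:wait,E:car8-GO,S:wait,W:car1-GO | queues: N=0 E=0 S=0 W=3
Step 4 [EW]: N:wait,E:empty,S:wait,W:car3-GO | queues: N=0 E=0 S=0 W=2
Step 5 [EW]: N:wait,E:empty,S:wait,W:car6-GO | queues: N=0 E=0 S=0 W=1
Step 6 [NS]: N:empty,E:wait,S:empty,W:wait | queues: N=0 E=0 S=0 W=1
Step 7 [NS]: N:empty,E:wait,S:empty,W:wait | queues: N=0 E=0 S=0 W=1
Step 8 [EW]: N:wait,E:empty,S:wait,W:car7-GO | queues: N=0 E=0 S=0 W=0

N: empty
E: empty
S: empty
W: empty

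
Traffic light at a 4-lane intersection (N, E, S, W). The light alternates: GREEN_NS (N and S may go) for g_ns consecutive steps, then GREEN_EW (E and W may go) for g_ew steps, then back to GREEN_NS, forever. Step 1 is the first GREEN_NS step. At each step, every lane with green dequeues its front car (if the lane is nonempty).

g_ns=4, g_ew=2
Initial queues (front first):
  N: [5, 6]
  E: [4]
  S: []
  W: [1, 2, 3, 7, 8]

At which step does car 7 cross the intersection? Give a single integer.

Step 1 [NS]: N:car5-GO,E:wait,S:empty,W:wait | queues: N=1 E=1 S=0 W=5
Step 2 [NS]: N:car6-GO,E:wait,S:empty,W:wait | queues: N=0 E=1 S=0 W=5
Step 3 [NS]: N:empty,E:wait,S:empty,W:wait | queues: N=0 E=1 S=0 W=5
Step 4 [NS]: N:empty,E:wait,S:empty,W:wait | queues: N=0 E=1 S=0 W=5
Step 5 [EW]: N:wait,E:car4-GO,S:wait,W:car1-GO | queues: N=0 E=0 S=0 W=4
Step 6 [EW]: N:wait,E:empty,S:wait,W:car2-GO | queues: N=0 E=0 S=0 W=3
Step 7 [NS]: N:empty,E:wait,S:empty,W:wait | queues: N=0 E=0 S=0 W=3
Step 8 [NS]: N:empty,E:wait,S:empty,W:wait | queues: N=0 E=0 S=0 W=3
Step 9 [NS]: N:empty,E:wait,S:empty,W:wait | queues: N=0 E=0 S=0 W=3
Step 10 [NS]: N:empty,E:wait,S:empty,W:wait | queues: N=0 E=0 S=0 W=3
Step 11 [EW]: N:wait,E:empty,S:wait,W:car3-GO | queues: N=0 E=0 S=0 W=2
Step 12 [EW]: N:wait,E:empty,S:wait,W:car7-GO | queues: N=0 E=0 S=0 W=1
Step 13 [NS]: N:empty,E:wait,S:empty,W:wait | queues: N=0 E=0 S=0 W=1
Step 14 [NS]: N:empty,E:wait,S:empty,W:wait | queues: N=0 E=0 S=0 W=1
Step 15 [NS]: N:empty,E:wait,S:empty,W:wait | queues: N=0 E=0 S=0 W=1
Step 16 [NS]: N:empty,E:wait,S:empty,W:wait | queues: N=0 E=0 S=0 W=1
Step 17 [EW]: N:wait,E:empty,S:wait,W:car8-GO | queues: N=0 E=0 S=0 W=0
Car 7 crosses at step 12

12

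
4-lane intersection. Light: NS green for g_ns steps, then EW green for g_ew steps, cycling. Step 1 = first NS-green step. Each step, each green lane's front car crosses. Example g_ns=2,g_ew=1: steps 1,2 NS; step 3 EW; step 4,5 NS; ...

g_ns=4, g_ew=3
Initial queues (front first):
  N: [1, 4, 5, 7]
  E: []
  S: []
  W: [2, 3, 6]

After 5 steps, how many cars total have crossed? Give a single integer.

Answer: 5

Derivation:
Step 1 [NS]: N:car1-GO,E:wait,S:empty,W:wait | queues: N=3 E=0 S=0 W=3
Step 2 [NS]: N:car4-GO,E:wait,S:empty,W:wait | queues: N=2 E=0 S=0 W=3
Step 3 [NS]: N:car5-GO,E:wait,S:empty,W:wait | queues: N=1 E=0 S=0 W=3
Step 4 [NS]: N:car7-GO,E:wait,S:empty,W:wait | queues: N=0 E=0 S=0 W=3
Step 5 [EW]: N:wait,E:empty,S:wait,W:car2-GO | queues: N=0 E=0 S=0 W=2
Cars crossed by step 5: 5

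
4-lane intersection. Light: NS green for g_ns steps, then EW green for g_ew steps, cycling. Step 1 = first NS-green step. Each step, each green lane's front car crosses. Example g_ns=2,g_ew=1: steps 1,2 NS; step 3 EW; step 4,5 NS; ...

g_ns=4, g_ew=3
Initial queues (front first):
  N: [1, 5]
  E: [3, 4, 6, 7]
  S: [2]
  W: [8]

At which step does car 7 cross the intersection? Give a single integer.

Step 1 [NS]: N:car1-GO,E:wait,S:car2-GO,W:wait | queues: N=1 E=4 S=0 W=1
Step 2 [NS]: N:car5-GO,E:wait,S:empty,W:wait | queues: N=0 E=4 S=0 W=1
Step 3 [NS]: N:empty,E:wait,S:empty,W:wait | queues: N=0 E=4 S=0 W=1
Step 4 [NS]: N:empty,E:wait,S:empty,W:wait | queues: N=0 E=4 S=0 W=1
Step 5 [EW]: N:wait,E:car3-GO,S:wait,W:car8-GO | queues: N=0 E=3 S=0 W=0
Step 6 [EW]: N:wait,E:car4-GO,S:wait,W:empty | queues: N=0 E=2 S=0 W=0
Step 7 [EW]: N:wait,E:car6-GO,S:wait,W:empty | queues: N=0 E=1 S=0 W=0
Step 8 [NS]: N:empty,E:wait,S:empty,W:wait | queues: N=0 E=1 S=0 W=0
Step 9 [NS]: N:empty,E:wait,S:empty,W:wait | queues: N=0 E=1 S=0 W=0
Step 10 [NS]: N:empty,E:wait,S:empty,W:wait | queues: N=0 E=1 S=0 W=0
Step 11 [NS]: N:empty,E:wait,S:empty,W:wait | queues: N=0 E=1 S=0 W=0
Step 12 [EW]: N:wait,E:car7-GO,S:wait,W:empty | queues: N=0 E=0 S=0 W=0
Car 7 crosses at step 12

12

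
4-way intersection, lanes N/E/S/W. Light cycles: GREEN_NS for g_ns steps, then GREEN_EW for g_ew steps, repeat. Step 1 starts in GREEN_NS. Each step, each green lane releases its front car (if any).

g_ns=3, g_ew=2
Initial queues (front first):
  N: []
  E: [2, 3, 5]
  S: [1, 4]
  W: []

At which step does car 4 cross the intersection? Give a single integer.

Step 1 [NS]: N:empty,E:wait,S:car1-GO,W:wait | queues: N=0 E=3 S=1 W=0
Step 2 [NS]: N:empty,E:wait,S:car4-GO,W:wait | queues: N=0 E=3 S=0 W=0
Step 3 [NS]: N:empty,E:wait,S:empty,W:wait | queues: N=0 E=3 S=0 W=0
Step 4 [EW]: N:wait,E:car2-GO,S:wait,W:empty | queues: N=0 E=2 S=0 W=0
Step 5 [EW]: N:wait,E:car3-GO,S:wait,W:empty | queues: N=0 E=1 S=0 W=0
Step 6 [NS]: N:empty,E:wait,S:empty,W:wait | queues: N=0 E=1 S=0 W=0
Step 7 [NS]: N:empty,E:wait,S:empty,W:wait | queues: N=0 E=1 S=0 W=0
Step 8 [NS]: N:empty,E:wait,S:empty,W:wait | queues: N=0 E=1 S=0 W=0
Step 9 [EW]: N:wait,E:car5-GO,S:wait,W:empty | queues: N=0 E=0 S=0 W=0
Car 4 crosses at step 2

2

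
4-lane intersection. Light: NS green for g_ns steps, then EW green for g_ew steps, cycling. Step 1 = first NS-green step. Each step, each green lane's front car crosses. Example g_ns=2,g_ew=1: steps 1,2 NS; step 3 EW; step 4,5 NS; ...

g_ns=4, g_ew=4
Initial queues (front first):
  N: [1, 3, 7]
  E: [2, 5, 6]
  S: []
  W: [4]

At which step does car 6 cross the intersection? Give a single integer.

Step 1 [NS]: N:car1-GO,E:wait,S:empty,W:wait | queues: N=2 E=3 S=0 W=1
Step 2 [NS]: N:car3-GO,E:wait,S:empty,W:wait | queues: N=1 E=3 S=0 W=1
Step 3 [NS]: N:car7-GO,E:wait,S:empty,W:wait | queues: N=0 E=3 S=0 W=1
Step 4 [NS]: N:empty,E:wait,S:empty,W:wait | queues: N=0 E=3 S=0 W=1
Step 5 [EW]: N:wait,E:car2-GO,S:wait,W:car4-GO | queues: N=0 E=2 S=0 W=0
Step 6 [EW]: N:wait,E:car5-GO,S:wait,W:empty | queues: N=0 E=1 S=0 W=0
Step 7 [EW]: N:wait,E:car6-GO,S:wait,W:empty | queues: N=0 E=0 S=0 W=0
Car 6 crosses at step 7

7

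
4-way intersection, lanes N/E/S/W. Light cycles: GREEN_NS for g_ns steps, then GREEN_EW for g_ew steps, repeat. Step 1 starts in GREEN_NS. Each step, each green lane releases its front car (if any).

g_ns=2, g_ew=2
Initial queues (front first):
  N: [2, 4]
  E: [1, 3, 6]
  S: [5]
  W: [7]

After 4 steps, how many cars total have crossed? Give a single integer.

Step 1 [NS]: N:car2-GO,E:wait,S:car5-GO,W:wait | queues: N=1 E=3 S=0 W=1
Step 2 [NS]: N:car4-GO,E:wait,S:empty,W:wait | queues: N=0 E=3 S=0 W=1
Step 3 [EW]: N:wait,E:car1-GO,S:wait,W:car7-GO | queues: N=0 E=2 S=0 W=0
Step 4 [EW]: N:wait,E:car3-GO,S:wait,W:empty | queues: N=0 E=1 S=0 W=0
Cars crossed by step 4: 6

Answer: 6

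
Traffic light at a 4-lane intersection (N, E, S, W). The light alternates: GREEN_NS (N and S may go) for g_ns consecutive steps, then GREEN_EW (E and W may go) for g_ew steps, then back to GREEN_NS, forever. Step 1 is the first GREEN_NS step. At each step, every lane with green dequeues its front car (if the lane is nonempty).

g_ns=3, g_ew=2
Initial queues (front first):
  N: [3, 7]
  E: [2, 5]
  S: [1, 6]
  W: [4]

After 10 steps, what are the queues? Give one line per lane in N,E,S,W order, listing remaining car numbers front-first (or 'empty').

Step 1 [NS]: N:car3-GO,E:wait,S:car1-GO,W:wait | queues: N=1 E=2 S=1 W=1
Step 2 [NS]: N:car7-GO,E:wait,S:car6-GO,W:wait | queues: N=0 E=2 S=0 W=1
Step 3 [NS]: N:empty,E:wait,S:empty,W:wait | queues: N=0 E=2 S=0 W=1
Step 4 [EW]: N:wait,E:car2-GO,S:wait,W:car4-GO | queues: N=0 E=1 S=0 W=0
Step 5 [EW]: N:wait,E:car5-GO,S:wait,W:empty | queues: N=0 E=0 S=0 W=0

N: empty
E: empty
S: empty
W: empty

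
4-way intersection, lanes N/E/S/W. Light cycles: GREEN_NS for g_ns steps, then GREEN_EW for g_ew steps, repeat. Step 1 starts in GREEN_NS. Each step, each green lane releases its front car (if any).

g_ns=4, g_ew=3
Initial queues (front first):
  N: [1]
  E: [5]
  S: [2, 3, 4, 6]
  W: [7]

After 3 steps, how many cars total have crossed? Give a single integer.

Answer: 4

Derivation:
Step 1 [NS]: N:car1-GO,E:wait,S:car2-GO,W:wait | queues: N=0 E=1 S=3 W=1
Step 2 [NS]: N:empty,E:wait,S:car3-GO,W:wait | queues: N=0 E=1 S=2 W=1
Step 3 [NS]: N:empty,E:wait,S:car4-GO,W:wait | queues: N=0 E=1 S=1 W=1
Cars crossed by step 3: 4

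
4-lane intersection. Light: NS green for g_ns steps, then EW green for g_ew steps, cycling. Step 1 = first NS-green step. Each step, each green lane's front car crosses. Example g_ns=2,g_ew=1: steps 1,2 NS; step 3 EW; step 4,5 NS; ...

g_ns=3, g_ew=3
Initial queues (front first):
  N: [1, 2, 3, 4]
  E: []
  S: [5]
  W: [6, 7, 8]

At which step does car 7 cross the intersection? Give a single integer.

Step 1 [NS]: N:car1-GO,E:wait,S:car5-GO,W:wait | queues: N=3 E=0 S=0 W=3
Step 2 [NS]: N:car2-GO,E:wait,S:empty,W:wait | queues: N=2 E=0 S=0 W=3
Step 3 [NS]: N:car3-GO,E:wait,S:empty,W:wait | queues: N=1 E=0 S=0 W=3
Step 4 [EW]: N:wait,E:empty,S:wait,W:car6-GO | queues: N=1 E=0 S=0 W=2
Step 5 [EW]: N:wait,E:empty,S:wait,W:car7-GO | queues: N=1 E=0 S=0 W=1
Step 6 [EW]: N:wait,E:empty,S:wait,W:car8-GO | queues: N=1 E=0 S=0 W=0
Step 7 [NS]: N:car4-GO,E:wait,S:empty,W:wait | queues: N=0 E=0 S=0 W=0
Car 7 crosses at step 5

5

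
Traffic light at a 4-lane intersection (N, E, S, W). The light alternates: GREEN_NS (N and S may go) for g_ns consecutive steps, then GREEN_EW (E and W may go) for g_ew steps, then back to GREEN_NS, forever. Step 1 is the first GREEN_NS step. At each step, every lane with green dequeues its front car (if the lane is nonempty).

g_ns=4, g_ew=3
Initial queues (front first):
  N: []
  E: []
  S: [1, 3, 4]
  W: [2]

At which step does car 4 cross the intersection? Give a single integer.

Step 1 [NS]: N:empty,E:wait,S:car1-GO,W:wait | queues: N=0 E=0 S=2 W=1
Step 2 [NS]: N:empty,E:wait,S:car3-GO,W:wait | queues: N=0 E=0 S=1 W=1
Step 3 [NS]: N:empty,E:wait,S:car4-GO,W:wait | queues: N=0 E=0 S=0 W=1
Step 4 [NS]: N:empty,E:wait,S:empty,W:wait | queues: N=0 E=0 S=0 W=1
Step 5 [EW]: N:wait,E:empty,S:wait,W:car2-GO | queues: N=0 E=0 S=0 W=0
Car 4 crosses at step 3

3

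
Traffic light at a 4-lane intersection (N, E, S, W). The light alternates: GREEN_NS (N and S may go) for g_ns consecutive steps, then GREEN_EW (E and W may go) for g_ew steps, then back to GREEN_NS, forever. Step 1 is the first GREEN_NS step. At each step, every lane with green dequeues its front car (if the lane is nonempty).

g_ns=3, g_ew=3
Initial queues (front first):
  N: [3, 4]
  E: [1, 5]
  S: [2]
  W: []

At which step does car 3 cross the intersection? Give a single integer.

Step 1 [NS]: N:car3-GO,E:wait,S:car2-GO,W:wait | queues: N=1 E=2 S=0 W=0
Step 2 [NS]: N:car4-GO,E:wait,S:empty,W:wait | queues: N=0 E=2 S=0 W=0
Step 3 [NS]: N:empty,E:wait,S:empty,W:wait | queues: N=0 E=2 S=0 W=0
Step 4 [EW]: N:wait,E:car1-GO,S:wait,W:empty | queues: N=0 E=1 S=0 W=0
Step 5 [EW]: N:wait,E:car5-GO,S:wait,W:empty | queues: N=0 E=0 S=0 W=0
Car 3 crosses at step 1

1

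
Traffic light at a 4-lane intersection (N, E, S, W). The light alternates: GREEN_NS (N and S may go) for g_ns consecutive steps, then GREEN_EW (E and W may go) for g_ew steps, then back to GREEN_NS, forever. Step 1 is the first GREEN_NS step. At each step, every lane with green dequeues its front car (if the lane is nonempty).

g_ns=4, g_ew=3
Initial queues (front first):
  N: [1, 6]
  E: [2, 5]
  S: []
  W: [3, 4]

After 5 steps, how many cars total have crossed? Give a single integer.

Step 1 [NS]: N:car1-GO,E:wait,S:empty,W:wait | queues: N=1 E=2 S=0 W=2
Step 2 [NS]: N:car6-GO,E:wait,S:empty,W:wait | queues: N=0 E=2 S=0 W=2
Step 3 [NS]: N:empty,E:wait,S:empty,W:wait | queues: N=0 E=2 S=0 W=2
Step 4 [NS]: N:empty,E:wait,S:empty,W:wait | queues: N=0 E=2 S=0 W=2
Step 5 [EW]: N:wait,E:car2-GO,S:wait,W:car3-GO | queues: N=0 E=1 S=0 W=1
Cars crossed by step 5: 4

Answer: 4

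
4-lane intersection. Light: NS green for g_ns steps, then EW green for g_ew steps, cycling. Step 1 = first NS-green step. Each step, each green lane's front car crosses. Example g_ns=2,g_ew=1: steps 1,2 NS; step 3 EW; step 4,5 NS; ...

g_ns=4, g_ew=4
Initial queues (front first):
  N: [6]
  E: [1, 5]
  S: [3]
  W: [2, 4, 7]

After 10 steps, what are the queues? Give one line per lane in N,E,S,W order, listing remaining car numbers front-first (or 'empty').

Step 1 [NS]: N:car6-GO,E:wait,S:car3-GO,W:wait | queues: N=0 E=2 S=0 W=3
Step 2 [NS]: N:empty,E:wait,S:empty,W:wait | queues: N=0 E=2 S=0 W=3
Step 3 [NS]: N:empty,E:wait,S:empty,W:wait | queues: N=0 E=2 S=0 W=3
Step 4 [NS]: N:empty,E:wait,S:empty,W:wait | queues: N=0 E=2 S=0 W=3
Step 5 [EW]: N:wait,E:car1-GO,S:wait,W:car2-GO | queues: N=0 E=1 S=0 W=2
Step 6 [EW]: N:wait,E:car5-GO,S:wait,W:car4-GO | queues: N=0 E=0 S=0 W=1
Step 7 [EW]: N:wait,E:empty,S:wait,W:car7-GO | queues: N=0 E=0 S=0 W=0

N: empty
E: empty
S: empty
W: empty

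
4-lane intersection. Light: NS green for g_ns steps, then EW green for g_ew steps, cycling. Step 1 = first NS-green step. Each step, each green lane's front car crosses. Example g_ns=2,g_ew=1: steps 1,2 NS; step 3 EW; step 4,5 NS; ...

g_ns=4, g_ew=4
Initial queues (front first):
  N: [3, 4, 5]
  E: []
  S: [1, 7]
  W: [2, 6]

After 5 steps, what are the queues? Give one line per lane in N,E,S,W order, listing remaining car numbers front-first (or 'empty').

Step 1 [NS]: N:car3-GO,E:wait,S:car1-GO,W:wait | queues: N=2 E=0 S=1 W=2
Step 2 [NS]: N:car4-GO,E:wait,S:car7-GO,W:wait | queues: N=1 E=0 S=0 W=2
Step 3 [NS]: N:car5-GO,E:wait,S:empty,W:wait | queues: N=0 E=0 S=0 W=2
Step 4 [NS]: N:empty,E:wait,S:empty,W:wait | queues: N=0 E=0 S=0 W=2
Step 5 [EW]: N:wait,E:empty,S:wait,W:car2-GO | queues: N=0 E=0 S=0 W=1

N: empty
E: empty
S: empty
W: 6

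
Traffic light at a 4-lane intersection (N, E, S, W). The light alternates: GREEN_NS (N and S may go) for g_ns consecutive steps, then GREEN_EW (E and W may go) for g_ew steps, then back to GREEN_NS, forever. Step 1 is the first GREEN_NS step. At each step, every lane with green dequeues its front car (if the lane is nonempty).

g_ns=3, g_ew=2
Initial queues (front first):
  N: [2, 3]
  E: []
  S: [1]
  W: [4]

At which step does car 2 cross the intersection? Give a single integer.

Step 1 [NS]: N:car2-GO,E:wait,S:car1-GO,W:wait | queues: N=1 E=0 S=0 W=1
Step 2 [NS]: N:car3-GO,E:wait,S:empty,W:wait | queues: N=0 E=0 S=0 W=1
Step 3 [NS]: N:empty,E:wait,S:empty,W:wait | queues: N=0 E=0 S=0 W=1
Step 4 [EW]: N:wait,E:empty,S:wait,W:car4-GO | queues: N=0 E=0 S=0 W=0
Car 2 crosses at step 1

1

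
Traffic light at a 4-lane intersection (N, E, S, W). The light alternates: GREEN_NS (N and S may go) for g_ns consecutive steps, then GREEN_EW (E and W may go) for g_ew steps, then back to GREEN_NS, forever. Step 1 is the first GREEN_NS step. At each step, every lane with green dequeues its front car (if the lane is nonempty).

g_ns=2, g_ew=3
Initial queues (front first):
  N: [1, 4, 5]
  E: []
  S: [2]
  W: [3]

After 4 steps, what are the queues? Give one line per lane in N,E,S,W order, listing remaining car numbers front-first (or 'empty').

Step 1 [NS]: N:car1-GO,E:wait,S:car2-GO,W:wait | queues: N=2 E=0 S=0 W=1
Step 2 [NS]: N:car4-GO,E:wait,S:empty,W:wait | queues: N=1 E=0 S=0 W=1
Step 3 [EW]: N:wait,E:empty,S:wait,W:car3-GO | queues: N=1 E=0 S=0 W=0
Step 4 [EW]: N:wait,E:empty,S:wait,W:empty | queues: N=1 E=0 S=0 W=0

N: 5
E: empty
S: empty
W: empty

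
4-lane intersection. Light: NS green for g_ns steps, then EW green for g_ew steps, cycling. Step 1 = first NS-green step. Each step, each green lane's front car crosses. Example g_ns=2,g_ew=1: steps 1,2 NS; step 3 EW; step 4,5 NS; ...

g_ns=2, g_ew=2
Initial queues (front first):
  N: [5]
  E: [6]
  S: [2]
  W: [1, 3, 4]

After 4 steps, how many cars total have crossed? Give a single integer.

Answer: 5

Derivation:
Step 1 [NS]: N:car5-GO,E:wait,S:car2-GO,W:wait | queues: N=0 E=1 S=0 W=3
Step 2 [NS]: N:empty,E:wait,S:empty,W:wait | queues: N=0 E=1 S=0 W=3
Step 3 [EW]: N:wait,E:car6-GO,S:wait,W:car1-GO | queues: N=0 E=0 S=0 W=2
Step 4 [EW]: N:wait,E:empty,S:wait,W:car3-GO | queues: N=0 E=0 S=0 W=1
Cars crossed by step 4: 5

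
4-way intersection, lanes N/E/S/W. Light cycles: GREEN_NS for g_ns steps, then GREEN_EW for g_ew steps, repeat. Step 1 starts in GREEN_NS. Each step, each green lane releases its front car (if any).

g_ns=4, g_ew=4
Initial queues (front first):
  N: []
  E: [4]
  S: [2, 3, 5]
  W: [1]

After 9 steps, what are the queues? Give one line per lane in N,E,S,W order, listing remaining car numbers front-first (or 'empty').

Step 1 [NS]: N:empty,E:wait,S:car2-GO,W:wait | queues: N=0 E=1 S=2 W=1
Step 2 [NS]: N:empty,E:wait,S:car3-GO,W:wait | queues: N=0 E=1 S=1 W=1
Step 3 [NS]: N:empty,E:wait,S:car5-GO,W:wait | queues: N=0 E=1 S=0 W=1
Step 4 [NS]: N:empty,E:wait,S:empty,W:wait | queues: N=0 E=1 S=0 W=1
Step 5 [EW]: N:wait,E:car4-GO,S:wait,W:car1-GO | queues: N=0 E=0 S=0 W=0

N: empty
E: empty
S: empty
W: empty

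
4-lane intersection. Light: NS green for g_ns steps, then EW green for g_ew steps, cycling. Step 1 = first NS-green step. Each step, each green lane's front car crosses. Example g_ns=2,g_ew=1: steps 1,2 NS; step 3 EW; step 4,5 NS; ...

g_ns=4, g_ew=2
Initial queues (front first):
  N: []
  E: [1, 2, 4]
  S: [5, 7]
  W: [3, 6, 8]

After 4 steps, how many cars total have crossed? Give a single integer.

Step 1 [NS]: N:empty,E:wait,S:car5-GO,W:wait | queues: N=0 E=3 S=1 W=3
Step 2 [NS]: N:empty,E:wait,S:car7-GO,W:wait | queues: N=0 E=3 S=0 W=3
Step 3 [NS]: N:empty,E:wait,S:empty,W:wait | queues: N=0 E=3 S=0 W=3
Step 4 [NS]: N:empty,E:wait,S:empty,W:wait | queues: N=0 E=3 S=0 W=3
Cars crossed by step 4: 2

Answer: 2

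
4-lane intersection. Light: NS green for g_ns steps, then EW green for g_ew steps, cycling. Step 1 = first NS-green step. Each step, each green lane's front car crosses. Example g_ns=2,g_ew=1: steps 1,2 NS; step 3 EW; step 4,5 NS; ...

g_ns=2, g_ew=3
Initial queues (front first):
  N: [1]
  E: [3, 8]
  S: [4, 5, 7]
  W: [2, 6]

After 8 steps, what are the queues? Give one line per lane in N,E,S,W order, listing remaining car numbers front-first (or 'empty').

Step 1 [NS]: N:car1-GO,E:wait,S:car4-GO,W:wait | queues: N=0 E=2 S=2 W=2
Step 2 [NS]: N:empty,E:wait,S:car5-GO,W:wait | queues: N=0 E=2 S=1 W=2
Step 3 [EW]: N:wait,E:car3-GO,S:wait,W:car2-GO | queues: N=0 E=1 S=1 W=1
Step 4 [EW]: N:wait,E:car8-GO,S:wait,W:car6-GO | queues: N=0 E=0 S=1 W=0
Step 5 [EW]: N:wait,E:empty,S:wait,W:empty | queues: N=0 E=0 S=1 W=0
Step 6 [NS]: N:empty,E:wait,S:car7-GO,W:wait | queues: N=0 E=0 S=0 W=0

N: empty
E: empty
S: empty
W: empty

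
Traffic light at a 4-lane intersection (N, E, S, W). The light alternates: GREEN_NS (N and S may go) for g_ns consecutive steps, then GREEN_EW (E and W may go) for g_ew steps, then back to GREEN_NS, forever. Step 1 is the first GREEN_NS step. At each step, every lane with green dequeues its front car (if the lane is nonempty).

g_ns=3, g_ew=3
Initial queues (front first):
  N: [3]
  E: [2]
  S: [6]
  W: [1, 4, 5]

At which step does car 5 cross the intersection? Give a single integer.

Step 1 [NS]: N:car3-GO,E:wait,S:car6-GO,W:wait | queues: N=0 E=1 S=0 W=3
Step 2 [NS]: N:empty,E:wait,S:empty,W:wait | queues: N=0 E=1 S=0 W=3
Step 3 [NS]: N:empty,E:wait,S:empty,W:wait | queues: N=0 E=1 S=0 W=3
Step 4 [EW]: N:wait,E:car2-GO,S:wait,W:car1-GO | queues: N=0 E=0 S=0 W=2
Step 5 [EW]: N:wait,E:empty,S:wait,W:car4-GO | queues: N=0 E=0 S=0 W=1
Step 6 [EW]: N:wait,E:empty,S:wait,W:car5-GO | queues: N=0 E=0 S=0 W=0
Car 5 crosses at step 6

6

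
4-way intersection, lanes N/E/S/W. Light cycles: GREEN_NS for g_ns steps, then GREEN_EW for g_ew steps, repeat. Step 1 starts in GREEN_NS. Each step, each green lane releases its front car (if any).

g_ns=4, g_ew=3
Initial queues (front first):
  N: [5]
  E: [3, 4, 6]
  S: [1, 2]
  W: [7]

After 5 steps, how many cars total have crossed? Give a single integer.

Answer: 5

Derivation:
Step 1 [NS]: N:car5-GO,E:wait,S:car1-GO,W:wait | queues: N=0 E=3 S=1 W=1
Step 2 [NS]: N:empty,E:wait,S:car2-GO,W:wait | queues: N=0 E=3 S=0 W=1
Step 3 [NS]: N:empty,E:wait,S:empty,W:wait | queues: N=0 E=3 S=0 W=1
Step 4 [NS]: N:empty,E:wait,S:empty,W:wait | queues: N=0 E=3 S=0 W=1
Step 5 [EW]: N:wait,E:car3-GO,S:wait,W:car7-GO | queues: N=0 E=2 S=0 W=0
Cars crossed by step 5: 5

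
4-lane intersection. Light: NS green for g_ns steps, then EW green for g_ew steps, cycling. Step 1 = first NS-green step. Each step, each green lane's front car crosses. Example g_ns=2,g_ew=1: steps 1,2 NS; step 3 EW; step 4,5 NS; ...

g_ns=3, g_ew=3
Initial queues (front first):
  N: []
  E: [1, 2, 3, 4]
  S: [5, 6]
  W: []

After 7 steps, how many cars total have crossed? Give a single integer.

Step 1 [NS]: N:empty,E:wait,S:car5-GO,W:wait | queues: N=0 E=4 S=1 W=0
Step 2 [NS]: N:empty,E:wait,S:car6-GO,W:wait | queues: N=0 E=4 S=0 W=0
Step 3 [NS]: N:empty,E:wait,S:empty,W:wait | queues: N=0 E=4 S=0 W=0
Step 4 [EW]: N:wait,E:car1-GO,S:wait,W:empty | queues: N=0 E=3 S=0 W=0
Step 5 [EW]: N:wait,E:car2-GO,S:wait,W:empty | queues: N=0 E=2 S=0 W=0
Step 6 [EW]: N:wait,E:car3-GO,S:wait,W:empty | queues: N=0 E=1 S=0 W=0
Step 7 [NS]: N:empty,E:wait,S:empty,W:wait | queues: N=0 E=1 S=0 W=0
Cars crossed by step 7: 5

Answer: 5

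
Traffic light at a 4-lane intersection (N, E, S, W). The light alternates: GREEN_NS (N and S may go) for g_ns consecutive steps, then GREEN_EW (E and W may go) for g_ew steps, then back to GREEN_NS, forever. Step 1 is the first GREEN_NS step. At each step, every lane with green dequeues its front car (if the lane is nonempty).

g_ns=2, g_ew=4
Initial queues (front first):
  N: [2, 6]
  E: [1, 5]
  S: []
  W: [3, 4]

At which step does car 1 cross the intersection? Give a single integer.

Step 1 [NS]: N:car2-GO,E:wait,S:empty,W:wait | queues: N=1 E=2 S=0 W=2
Step 2 [NS]: N:car6-GO,E:wait,S:empty,W:wait | queues: N=0 E=2 S=0 W=2
Step 3 [EW]: N:wait,E:car1-GO,S:wait,W:car3-GO | queues: N=0 E=1 S=0 W=1
Step 4 [EW]: N:wait,E:car5-GO,S:wait,W:car4-GO | queues: N=0 E=0 S=0 W=0
Car 1 crosses at step 3

3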